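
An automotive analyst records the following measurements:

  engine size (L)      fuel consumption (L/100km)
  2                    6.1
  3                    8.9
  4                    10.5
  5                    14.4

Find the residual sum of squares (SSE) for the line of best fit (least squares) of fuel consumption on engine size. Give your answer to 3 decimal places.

0.915

n = 4, Σx = 14, Σy = 39.9, Σxy = 152.9, Σx² = 54, Σy² = 434.03
Sxx = Σx² − (Σx)²/n = 54 − 49 = 5
Sxy = Σxy − (Σx)(Σy)/n = 152.9 − 139.65 = 13.25
Syy = Σy² − (Σy)²/n = 434.03 − 398.0025 = 36.0275
b = Sxy/Sxx = 13.25/5 = 2.65
SSE = Syy − b·Sxy = 36.0275 − 2.65·13.25 = 0.915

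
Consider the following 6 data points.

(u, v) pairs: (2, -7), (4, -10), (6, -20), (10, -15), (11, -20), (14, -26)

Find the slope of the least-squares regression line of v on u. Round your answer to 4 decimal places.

n = 6, Σx = 47, Σy = -98, Σxy = -908, Σx² = 473
Sxx = Σx² − (Σx)²/n = 473 − 368.166667 = 104.833333
Sxy = Σxy − (Σx)(Σy)/n = -908 − (-767.666667) = -140.333333
b = Sxy/Sxx = -140.333333/104.833333 = -1.338633

-1.3386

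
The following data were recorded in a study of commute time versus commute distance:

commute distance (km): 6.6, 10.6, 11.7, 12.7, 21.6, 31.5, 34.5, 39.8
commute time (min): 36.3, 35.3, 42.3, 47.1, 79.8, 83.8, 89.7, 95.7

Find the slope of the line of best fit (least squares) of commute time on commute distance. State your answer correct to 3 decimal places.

1.969

n = 8, Σx = 169, Σy = 510, Σxy = 12973.73, Σx² = 4687.2
Sxx = Σx² − (Σx)²/n = 4687.2 − 3570.125 = 1117.075
Sxy = Σxy − (Σx)(Σy)/n = 12973.73 − 10773.75 = 2199.98
b = Sxy/Sxx = 2199.98/1117.075 = 1.969411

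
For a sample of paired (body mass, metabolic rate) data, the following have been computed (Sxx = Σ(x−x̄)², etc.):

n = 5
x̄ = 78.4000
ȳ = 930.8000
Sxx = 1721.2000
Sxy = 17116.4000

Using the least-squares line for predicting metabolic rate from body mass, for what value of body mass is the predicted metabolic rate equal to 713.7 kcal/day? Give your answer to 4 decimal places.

b = Sxy/Sxx = 17116.4/1721.2 = 9.944457
a = ȳ − b·x̄ = 930.8 − 9.944457·78.4 = 151.154543
Set a + b·x = 713.7: x = (713.7 − 151.154543) / 9.944457 = 56.568743

56.5687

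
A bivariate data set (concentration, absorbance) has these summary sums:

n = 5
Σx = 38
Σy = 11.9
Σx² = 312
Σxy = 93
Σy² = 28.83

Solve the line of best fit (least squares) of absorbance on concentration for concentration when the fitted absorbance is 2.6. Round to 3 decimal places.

Sxx = Σx² − (Σx)²/n = 312 − 288.8 = 23.2
Sxy = Σxy − (Σx)(Σy)/n = 93 − 90.44 = 2.56
b = Sxy/Sxx = 2.56/23.2 = 0.110345
a = ȳ − b·x̄ = 2.38 − 0.110345·7.6 = 1.541379
Set a + b·x = 2.6: x = (2.6 − 1.541379) / 0.110345 = 9.59375

9.594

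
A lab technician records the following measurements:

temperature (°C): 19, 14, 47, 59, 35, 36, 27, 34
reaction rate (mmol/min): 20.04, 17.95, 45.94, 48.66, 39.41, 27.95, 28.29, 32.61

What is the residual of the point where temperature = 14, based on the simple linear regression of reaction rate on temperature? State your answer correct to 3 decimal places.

-0.029

n = 8, Σx = 271, Σy = 260.85, Σxy = 9920.3, Σx² = 10653
Sxx = Σx² − (Σx)²/n = 10653 − 9180.125 = 1472.875
Sxy = Σxy − (Σx)(Σy)/n = 9920.3 − 8836.29375 = 1084.00625
b = Sxy/Sxx = 1084.00625/1472.875 = 0.735980
a = ȳ − b·x̄ = 32.60625 − 0.735980·33.875 = 7.674934
ŷ(14) = 7.674934 + 0.735980·14 = 17.978651
residual = y − ŷ = 17.95 − 17.978651 = -0.028651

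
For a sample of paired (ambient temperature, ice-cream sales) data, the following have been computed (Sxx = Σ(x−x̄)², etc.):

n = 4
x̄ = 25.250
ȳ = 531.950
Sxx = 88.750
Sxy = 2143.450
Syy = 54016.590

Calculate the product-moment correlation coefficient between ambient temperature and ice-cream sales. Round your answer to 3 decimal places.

r = Sxy/√(Sxx·Syy) = 2143.45/√(4793972.3625) = 2143.45/2189.514184 = 0.978961

0.979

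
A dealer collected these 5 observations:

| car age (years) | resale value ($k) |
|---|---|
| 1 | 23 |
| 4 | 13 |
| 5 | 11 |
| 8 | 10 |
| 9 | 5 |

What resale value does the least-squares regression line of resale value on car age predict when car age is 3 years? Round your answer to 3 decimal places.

17.049

n = 5, Σx = 27, Σy = 62, Σxy = 255, Σx² = 187
Sxx = Σx² − (Σx)²/n = 187 − 145.8 = 41.2
Sxy = Σxy − (Σx)(Σy)/n = 255 − 334.8 = -79.8
b = Sxy/Sxx = -79.8/41.2 = -1.936893
a = ȳ − b·x̄ = 12.4 − (-1.936893)·5.4 = 22.859223
ŷ(3) = a + b·3 = 22.859223 + (-1.936893)·3 = 17.048544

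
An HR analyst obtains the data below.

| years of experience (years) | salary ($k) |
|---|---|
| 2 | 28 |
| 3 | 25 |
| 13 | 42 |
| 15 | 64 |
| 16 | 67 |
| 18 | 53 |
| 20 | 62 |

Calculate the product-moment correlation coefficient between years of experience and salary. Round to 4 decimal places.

n = 7, Σx = 87, Σy = 341, Σxy = 4903, Σx² = 1387, Σy² = 18411
Sxx = Σx² − (Σx)²/n = 1387 − 1081.285714 = 305.714286
Sxy = Σxy − (Σx)(Σy)/n = 4903 − 4238.142857 = 664.857143
Syy = Σy² − (Σy)²/n = 18411 − 16611.571429 = 1799.428571
r = Sxy/√(Sxx·Syy) = 664.857143/√(550111.020408) = 664.857143/741.694695 = 0.896403

0.8964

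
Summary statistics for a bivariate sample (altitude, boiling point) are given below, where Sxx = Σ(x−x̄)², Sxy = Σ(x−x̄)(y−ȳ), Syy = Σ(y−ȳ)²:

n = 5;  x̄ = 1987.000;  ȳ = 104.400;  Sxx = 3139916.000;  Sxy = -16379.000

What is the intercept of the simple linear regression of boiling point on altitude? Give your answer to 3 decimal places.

114.765

b = Sxy/Sxx = -16379/3139916 = -0.005216
a = ȳ − b·x̄ = 104.4 − (-0.005216)·1987 = 114.764950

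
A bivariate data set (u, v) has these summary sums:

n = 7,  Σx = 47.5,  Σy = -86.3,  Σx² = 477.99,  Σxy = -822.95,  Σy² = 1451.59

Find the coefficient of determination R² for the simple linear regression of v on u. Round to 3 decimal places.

0.934

Sxx = Σx² − (Σx)²/n = 477.99 − 322.321429 = 155.668571
Sxy = Σxy − (Σx)(Σy)/n = -822.95 − (-585.607143) = -237.342857
Syy = Σy² − (Σy)²/n = 1451.59 − 1063.955714 = 387.634286
R² = Sxy²/(Sxx·Syy) = (-237.342857)²/(155.668571·387.634286) = 0.933532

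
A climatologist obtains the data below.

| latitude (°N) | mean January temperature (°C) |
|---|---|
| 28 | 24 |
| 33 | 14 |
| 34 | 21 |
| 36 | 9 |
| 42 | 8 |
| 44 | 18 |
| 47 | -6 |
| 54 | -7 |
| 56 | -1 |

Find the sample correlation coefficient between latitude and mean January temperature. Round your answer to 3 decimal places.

-0.835

n = 9, Σx = 374, Σy = 80, Σxy = 2584, Σx² = 16286, Σy² = 1768
Sxx = Σx² − (Σx)²/n = 16286 − 15541.777778 = 744.222222
Sxy = Σxy − (Σx)(Σy)/n = 2584 − 3324.444444 = -740.444444
Syy = Σy² − (Σy)²/n = 1768 − 711.111111 = 1056.888889
r = Sxy/√(Sxx·Syy) = -740.444444/√(786560.197531) = -740.444444/886.882291 = -0.834885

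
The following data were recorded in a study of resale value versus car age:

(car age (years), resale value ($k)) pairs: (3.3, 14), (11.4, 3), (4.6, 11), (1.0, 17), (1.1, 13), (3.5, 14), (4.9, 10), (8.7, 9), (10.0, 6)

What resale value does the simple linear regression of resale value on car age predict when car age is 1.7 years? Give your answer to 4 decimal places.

n = 9, Σx = 48.5, Σy = 97, Σxy = 398.6, Σx² = 376.17
Sxx = Σx² − (Σx)²/n = 376.17 − 261.361111 = 114.808889
Sxy = Σxy − (Σx)(Σy)/n = 398.6 − 522.722222 = -124.122222
b = Sxy/Sxx = -124.122222/114.808889 = -1.081120
a = ȳ − b·x̄ = 10.777778 − (-1.081120)·5.388889 = 16.603815
ŷ(1.7) = a + b·1.7 = 16.603815 + (-1.081120)·1.7 = 14.765910

14.7659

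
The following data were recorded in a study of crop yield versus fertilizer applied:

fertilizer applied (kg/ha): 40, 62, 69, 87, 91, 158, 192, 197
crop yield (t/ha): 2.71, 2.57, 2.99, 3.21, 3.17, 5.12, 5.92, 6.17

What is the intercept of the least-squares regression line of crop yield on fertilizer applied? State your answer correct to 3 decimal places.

n = 8, Σx = 896, Σy = 31.86, Σxy = 4202.88, Σx² = 126692
Sxx = Σx² − (Σx)²/n = 126692 − 100352 = 26340
Sxy = Σxy − (Σx)(Σy)/n = 4202.88 − 3568.32 = 634.56
b = Sxy/Sxx = 634.56/26340 = 0.024091
a = ȳ − b·x̄ = 3.9825 − 0.024091·112 = 1.284295

1.284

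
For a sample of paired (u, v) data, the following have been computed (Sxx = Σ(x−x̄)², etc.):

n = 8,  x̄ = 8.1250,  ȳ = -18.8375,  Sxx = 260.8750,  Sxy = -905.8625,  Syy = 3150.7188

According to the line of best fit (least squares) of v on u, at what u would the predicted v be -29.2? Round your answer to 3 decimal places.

b = Sxy/Sxx = -905.8625/260.875 = -3.472401
a = ȳ − b·x̄ = -18.8375 − (-3.472401)·8.125 = 9.375755
Set a + b·x = -29.2: x = (-29.2 − 9.375755) / (-3.472401) = 11.109247

11.109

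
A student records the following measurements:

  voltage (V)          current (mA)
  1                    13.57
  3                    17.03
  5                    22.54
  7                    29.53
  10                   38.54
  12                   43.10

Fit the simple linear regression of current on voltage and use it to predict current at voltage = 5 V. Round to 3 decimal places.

23.629

n = 6, Σx = 38, Σy = 164.31, Σxy = 1286.67, Σx² = 328
Sxx = Σx² − (Σx)²/n = 328 − 240.666667 = 87.333333
Sxy = Σxy − (Σx)(Σy)/n = 1286.67 − 1040.63 = 246.04
b = Sxy/Sxx = 246.04/87.333333 = 2.817252
a = ȳ − b·x̄ = 27.385 − 2.817252·6.333333 = 9.542405
ŷ(5) = a + b·5 = 9.542405 + 2.817252·5 = 23.628664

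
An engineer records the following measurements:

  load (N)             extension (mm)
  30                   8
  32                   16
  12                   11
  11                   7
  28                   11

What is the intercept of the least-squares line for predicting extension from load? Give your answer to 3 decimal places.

6.761

n = 5, Σx = 113, Σy = 53, Σxy = 1269, Σx² = 2973
Sxx = Σx² − (Σx)²/n = 2973 − 2553.8 = 419.2
Sxy = Σxy − (Σx)(Σy)/n = 1269 − 1197.8 = 71.2
b = Sxy/Sxx = 71.2/419.2 = 0.169847
a = ȳ − b·x̄ = 10.6 − 0.169847·22.6 = 6.761450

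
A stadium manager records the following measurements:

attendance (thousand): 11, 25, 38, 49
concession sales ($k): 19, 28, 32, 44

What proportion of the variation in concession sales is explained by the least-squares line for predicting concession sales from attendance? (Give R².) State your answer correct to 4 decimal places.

0.9530

n = 4, Σx = 123, Σy = 123, Σxy = 4281, Σx² = 4591, Σy² = 4105
Sxx = Σx² − (Σx)²/n = 4591 − 3782.25 = 808.75
Sxy = Σxy − (Σx)(Σy)/n = 4281 − 3782.25 = 498.75
Syy = Σy² − (Σy)²/n = 4105 − 3782.25 = 322.75
R² = Sxy²/(Sxx·Syy) = (498.75)²/(808.75·322.75) = 0.952983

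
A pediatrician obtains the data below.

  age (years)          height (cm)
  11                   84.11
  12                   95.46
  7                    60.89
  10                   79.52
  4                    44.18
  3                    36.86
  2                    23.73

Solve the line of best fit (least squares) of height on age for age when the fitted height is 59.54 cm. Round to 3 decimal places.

6.826

n = 7, Σx = 49, Σy = 424.75, Σxy = 3626.92, Σx² = 443
Sxx = Σx² − (Σx)²/n = 443 − 343 = 100
Sxy = Σxy − (Σx)(Σy)/n = 3626.92 − 2973.25 = 653.67
b = Sxy/Sxx = 653.67/100 = 6.5367
a = ȳ − b·x̄ = 60.678571 − 6.5367·7 = 14.921671
Set a + b·x = 59.54: x = (59.54 − 14.921671) / 6.5367 = 6.825819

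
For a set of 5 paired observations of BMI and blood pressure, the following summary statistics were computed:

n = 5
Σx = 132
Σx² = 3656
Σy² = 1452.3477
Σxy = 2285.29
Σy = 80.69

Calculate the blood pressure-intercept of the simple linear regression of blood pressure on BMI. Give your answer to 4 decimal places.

Sxx = Σx² − (Σx)²/n = 3656 − 3484.8 = 171.2
Sxy = Σxy − (Σx)(Σy)/n = 2285.29 − 2130.216 = 155.074
b = Sxy/Sxx = 155.074/171.2 = 0.905806
a = ȳ − b·x̄ = 16.138 − 0.905806·26.4 = -7.775280

-7.7753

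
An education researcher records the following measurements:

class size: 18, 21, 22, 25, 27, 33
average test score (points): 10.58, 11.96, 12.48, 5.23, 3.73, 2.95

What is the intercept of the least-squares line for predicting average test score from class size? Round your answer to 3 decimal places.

24.761

n = 6, Σx = 146, Σy = 46.93, Σxy = 1044.97, Σx² = 3692
Sxx = Σx² − (Σx)²/n = 3692 − 3552.666667 = 139.333333
Sxy = Σxy − (Σx)(Σy)/n = 1044.97 − 1141.963333 = -96.993333
b = Sxy/Sxx = -96.993333/139.333333 = -0.696124
a = ȳ − b·x̄ = 7.821667 − (-0.696124)·24.333333 = 24.760694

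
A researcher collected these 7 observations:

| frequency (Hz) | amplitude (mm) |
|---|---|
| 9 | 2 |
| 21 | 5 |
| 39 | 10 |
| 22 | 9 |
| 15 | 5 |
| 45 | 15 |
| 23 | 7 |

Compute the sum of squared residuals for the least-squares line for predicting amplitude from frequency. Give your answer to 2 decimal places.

n = 7, Σx = 174, Σy = 53, Σxy = 1622, Σx² = 5306, Σy² = 509
Sxx = Σx² − (Σx)²/n = 5306 − 4325.142857 = 980.857143
Sxy = Σxy − (Σx)(Σy)/n = 1622 − 1317.428571 = 304.571429
Syy = Σy² − (Σy)²/n = 509 − 401.285714 = 107.714286
b = Sxy/Sxx = 304.571429/980.857143 = 0.310516
SSE = Syy − b·Sxy = 107.714286 − 0.310516·304.571429 = 13.140111

13.14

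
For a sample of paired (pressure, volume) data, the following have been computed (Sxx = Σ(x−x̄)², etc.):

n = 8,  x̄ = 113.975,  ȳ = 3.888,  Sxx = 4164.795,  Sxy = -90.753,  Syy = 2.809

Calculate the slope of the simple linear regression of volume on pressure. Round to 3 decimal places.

b = Sxy/Sxx = -90.753/4164.795 = -0.021791

-0.022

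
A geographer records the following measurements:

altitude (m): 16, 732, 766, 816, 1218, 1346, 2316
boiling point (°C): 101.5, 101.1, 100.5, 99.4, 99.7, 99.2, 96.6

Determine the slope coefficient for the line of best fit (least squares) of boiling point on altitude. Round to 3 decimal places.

-0.002

n = 7, Σx = 7210, Σy = 698, Σxy = 712406, Σx² = 10447788
Sxx = Σx² − (Σx)²/n = 10447788 − 7426300 = 3021488
Sxy = Σxy − (Σx)(Σy)/n = 712406 − 718940 = -6534
b = Sxy/Sxx = -6534/3021488 = -0.002163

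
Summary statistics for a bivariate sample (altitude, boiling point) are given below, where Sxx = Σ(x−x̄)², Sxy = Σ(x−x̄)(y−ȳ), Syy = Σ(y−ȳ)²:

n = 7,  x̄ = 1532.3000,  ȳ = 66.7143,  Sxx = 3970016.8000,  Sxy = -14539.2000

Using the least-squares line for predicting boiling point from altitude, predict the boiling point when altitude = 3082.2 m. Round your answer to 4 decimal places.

61.0382

b = Sxy/Sxx = -14539.2/3970016.8 = -0.003662
a = ȳ − b·x̄ = 66.7143 − (-0.003662)·1532.3 = 72.325968
ŷ(3082.2) = a + b·3082.2 = 72.325968 + (-0.003662)·3082.2 = 61.038176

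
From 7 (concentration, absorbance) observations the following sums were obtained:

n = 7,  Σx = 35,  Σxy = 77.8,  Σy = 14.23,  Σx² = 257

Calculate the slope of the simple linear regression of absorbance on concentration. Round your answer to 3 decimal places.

0.081

Sxx = Σx² − (Σx)²/n = 257 − 175 = 82
Sxy = Σxy − (Σx)(Σy)/n = 77.8 − 71.15 = 6.65
b = Sxy/Sxx = 6.65/82 = 0.081098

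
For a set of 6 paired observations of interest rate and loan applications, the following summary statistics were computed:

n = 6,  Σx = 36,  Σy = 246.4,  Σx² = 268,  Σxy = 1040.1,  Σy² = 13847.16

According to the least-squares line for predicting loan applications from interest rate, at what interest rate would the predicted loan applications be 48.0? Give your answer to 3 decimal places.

Sxx = Σx² − (Σx)²/n = 268 − 216 = 52
Sxy = Σxy − (Σx)(Σy)/n = 1040.1 − 1478.4 = -438.3
b = Sxy/Sxx = -438.3/52 = -8.428846
a = ȳ − b·x̄ = 41.066667 − (-8.428846)·6 = 91.639744
Set a + b·x = 48.0: x = (48.0 − 91.639744) / (-8.428846) = 5.177428

5.177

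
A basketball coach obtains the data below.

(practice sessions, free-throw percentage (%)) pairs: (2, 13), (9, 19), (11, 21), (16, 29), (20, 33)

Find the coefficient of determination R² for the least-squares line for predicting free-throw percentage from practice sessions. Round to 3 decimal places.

0.981

n = 5, Σx = 58, Σy = 115, Σxy = 1552, Σx² = 862, Σy² = 2901
Sxx = Σx² − (Σx)²/n = 862 − 672.8 = 189.2
Sxy = Σxy − (Σx)(Σy)/n = 1552 − 1334 = 218
Syy = Σy² − (Σy)²/n = 2901 − 2645 = 256
R² = Sxy²/(Sxx·Syy) = (218)²/(189.2·256) = 0.981187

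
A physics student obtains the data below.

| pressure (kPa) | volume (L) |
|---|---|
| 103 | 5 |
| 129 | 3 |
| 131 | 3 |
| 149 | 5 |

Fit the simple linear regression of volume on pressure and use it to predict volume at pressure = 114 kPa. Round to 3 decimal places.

4.104

n = 4, Σx = 512, Σy = 16, Σxy = 2040, Σx² = 66612
Sxx = Σx² − (Σx)²/n = 66612 − 65536 = 1076
Sxy = Σxy − (Σx)(Σy)/n = 2040 − 2048 = -8
b = Sxy/Sxx = -8/1076 = -0.007435
a = ȳ − b·x̄ = 4 − (-0.007435)·128 = 4.951673
ŷ(114) = a + b·114 = 4.951673 + (-0.007435)·114 = 4.104089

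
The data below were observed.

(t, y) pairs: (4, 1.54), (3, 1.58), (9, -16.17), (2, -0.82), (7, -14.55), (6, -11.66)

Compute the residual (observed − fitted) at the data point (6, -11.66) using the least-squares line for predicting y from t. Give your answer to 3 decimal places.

-2.564

n = 6, Σx = 31, Σy = -40.08, Σxy = -308.08, Σx² = 195
Sxx = Σx² − (Σx)²/n = 195 − 160.166667 = 34.833333
Sxy = Σxy − (Σx)(Σy)/n = -308.08 − (-207.08) = -101
b = Sxy/Sxx = -101/34.833333 = -2.899522
a = ȳ − b·x̄ = -6.68 − (-2.899522)·5.166667 = 8.300861
ŷ(6) = 8.300861 + (-2.899522)·6 = -9.096268
residual = y − ŷ = -11.66 − (-9.096268) = -2.563732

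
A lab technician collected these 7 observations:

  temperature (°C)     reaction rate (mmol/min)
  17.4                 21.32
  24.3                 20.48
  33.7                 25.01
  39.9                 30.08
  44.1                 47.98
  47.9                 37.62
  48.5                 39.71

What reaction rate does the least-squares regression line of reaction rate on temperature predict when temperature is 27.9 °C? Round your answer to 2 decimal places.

25.39

n = 7, Σx = 255.8, Σy = 222.2, Σxy = 8755.512, Σx² = 10212.42
Sxx = Σx² − (Σx)²/n = 10212.42 − 9347.662857 = 864.757143
Sxy = Σxy − (Σx)(Σy)/n = 8755.512 − 8119.822857 = 635.689143
b = Sxy/Sxx = 635.689143/864.757143 = 0.735107
a = ȳ − b·x̄ = 31.742857 − 0.735107·36.542857 = 4.879942
ŷ(27.9) = a + b·27.9 = 4.879942 + 0.735107·27.9 = 25.389431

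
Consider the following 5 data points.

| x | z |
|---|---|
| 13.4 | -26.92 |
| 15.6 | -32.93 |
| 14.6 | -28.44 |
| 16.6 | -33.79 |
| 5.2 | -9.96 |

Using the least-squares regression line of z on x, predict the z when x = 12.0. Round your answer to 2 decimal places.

-24.13

n = 5, Σx = 65.4, Σy = -132.04, Σxy = -1902.366, Σx² = 938.68
Sxx = Σx² − (Σx)²/n = 938.68 − 855.432 = 83.248
Sxy = Σxy − (Σx)(Σy)/n = -1902.366 − (-1727.0832) = -175.2828
b = Sxy/Sxx = -175.2828/83.248 = -2.105550
a = ȳ − b·x̄ = -26.408 − (-2.105550)·13.08 = 1.132590
ŷ(12.0) = a + b·12.0 = 1.132590 + (-2.105550)·12 = -24.134006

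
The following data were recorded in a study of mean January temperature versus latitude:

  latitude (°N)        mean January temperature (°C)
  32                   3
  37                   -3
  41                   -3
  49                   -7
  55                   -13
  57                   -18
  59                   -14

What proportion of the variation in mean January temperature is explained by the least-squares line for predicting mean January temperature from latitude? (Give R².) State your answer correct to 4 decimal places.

n = 7, Σx = 330, Σy = -55, Σxy = -3048, Σx² = 16230, Σy² = 765
Sxx = Σx² − (Σx)²/n = 16230 − 15557.142857 = 672.857143
Sxy = Σxy − (Σx)(Σy)/n = -3048 − (-2592.857143) = -455.142857
Syy = Σy² − (Σy)²/n = 765 − 432.142857 = 332.857143
R² = Sxy²/(Sxx·Syy) = (-455.142857)²/(672.857143·332.857143) = 0.924942

0.9249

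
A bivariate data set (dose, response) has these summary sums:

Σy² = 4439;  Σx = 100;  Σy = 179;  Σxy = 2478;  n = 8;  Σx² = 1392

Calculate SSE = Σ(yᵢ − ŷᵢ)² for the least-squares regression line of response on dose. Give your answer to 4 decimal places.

Sxx = Σx² − (Σx)²/n = 1392 − 1250 = 142
Sxy = Σxy − (Σx)(Σy)/n = 2478 − 2237.5 = 240.5
Syy = Σy² − (Σy)²/n = 4439 − 4005.125 = 433.875
b = Sxy/Sxx = 240.5/142 = 1.693662
SSE = Syy − b·Sxy = 433.875 − 1.693662·240.5 = 26.549296

26.5493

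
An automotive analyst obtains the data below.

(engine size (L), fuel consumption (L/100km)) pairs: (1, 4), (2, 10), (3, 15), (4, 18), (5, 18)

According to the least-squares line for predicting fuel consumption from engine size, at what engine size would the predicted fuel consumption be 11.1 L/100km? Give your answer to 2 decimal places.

n = 5, Σx = 15, Σy = 65, Σxy = 231, Σx² = 55
Sxx = Σx² − (Σx)²/n = 55 − 45 = 10
Sxy = Σxy − (Σx)(Σy)/n = 231 − 195 = 36
b = Sxy/Sxx = 36/10 = 3.6
a = ȳ − b·x̄ = 13 − 3.6·3 = 2.2
Set a + b·x = 11.1: x = (11.1 − 2.2) / 3.6 = 2.472222

2.47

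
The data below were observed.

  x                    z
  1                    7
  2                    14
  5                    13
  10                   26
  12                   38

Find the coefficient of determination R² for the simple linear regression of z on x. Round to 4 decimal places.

0.9019

n = 5, Σx = 30, Σy = 98, Σxy = 816, Σx² = 274, Σy² = 2534
Sxx = Σx² − (Σx)²/n = 274 − 180 = 94
Sxy = Σxy − (Σx)(Σy)/n = 816 − 588 = 228
Syy = Σy² − (Σy)²/n = 2534 − 1920.8 = 613.2
R² = Sxy²/(Sxx·Syy) = (228)²/(94·613.2) = 0.901861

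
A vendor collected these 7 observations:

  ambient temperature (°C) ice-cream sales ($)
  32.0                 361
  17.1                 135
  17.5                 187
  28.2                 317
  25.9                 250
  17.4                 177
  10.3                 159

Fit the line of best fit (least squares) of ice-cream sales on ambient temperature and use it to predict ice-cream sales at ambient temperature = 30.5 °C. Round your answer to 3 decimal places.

322.929

n = 7, Σx = 148.4, Σy = 1586, Σxy = 37264.9, Σx² = 3497.56
Sxx = Σx² − (Σx)²/n = 3497.56 − 3146.08 = 351.48
Sxy = Σxy − (Σx)(Σy)/n = 37264.9 − 33623.2 = 3641.7
b = Sxy/Sxx = 3641.7/351.48 = 10.361045
a = ȳ − b·x̄ = 226.571429 − 10.361045·21.2 = 6.917280
ŷ(30.5) = a + b·30.5 = 6.917280 + 10.361045·30.5 = 322.929145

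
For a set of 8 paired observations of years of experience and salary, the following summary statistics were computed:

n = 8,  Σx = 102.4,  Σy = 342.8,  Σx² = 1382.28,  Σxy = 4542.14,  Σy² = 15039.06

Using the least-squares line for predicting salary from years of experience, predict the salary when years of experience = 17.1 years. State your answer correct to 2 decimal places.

Sxx = Σx² − (Σx)²/n = 1382.28 − 1310.72 = 71.56
Sxy = Σxy − (Σx)(Σy)/n = 4542.14 − 4387.84 = 154.3
b = Sxy/Sxx = 154.3/71.56 = 2.156233
a = ȳ − b·x̄ = 42.85 − 2.156233·12.8 = 15.250224
ŷ(17.1) = a + b·17.1 = 15.250224 + 2.156233·17.1 = 52.121800

52.12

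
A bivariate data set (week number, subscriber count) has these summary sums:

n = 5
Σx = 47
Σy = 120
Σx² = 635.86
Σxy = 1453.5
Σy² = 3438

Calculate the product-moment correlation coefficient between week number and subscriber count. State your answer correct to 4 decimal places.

Sxx = Σx² − (Σx)²/n = 635.86 − 441.8 = 194.06
Sxy = Σxy − (Σx)(Σy)/n = 1453.5 − 1128 = 325.5
Syy = Σy² − (Σy)²/n = 3438 − 2880 = 558
r = Sxy/√(Sxx·Syy) = 325.5/√(108285.48) = 325.5/329.067592 = 0.989158

0.9892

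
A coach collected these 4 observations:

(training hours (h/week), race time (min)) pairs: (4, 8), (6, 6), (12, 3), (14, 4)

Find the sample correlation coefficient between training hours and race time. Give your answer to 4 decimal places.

n = 4, Σx = 36, Σy = 21, Σxy = 160, Σx² = 392, Σy² = 125
Sxx = Σx² − (Σx)²/n = 392 − 324 = 68
Sxy = Σxy − (Σx)(Σy)/n = 160 − 189 = -29
Syy = Σy² − (Σy)²/n = 125 − 110.25 = 14.75
r = Sxy/√(Sxx·Syy) = -29/√(1003) = -29/31.670175 = -0.915688

-0.9157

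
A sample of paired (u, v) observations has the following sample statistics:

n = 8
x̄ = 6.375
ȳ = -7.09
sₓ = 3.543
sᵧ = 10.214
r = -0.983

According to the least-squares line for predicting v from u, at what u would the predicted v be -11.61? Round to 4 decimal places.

b = r · sᵧ/sₓ = -0.983 · 10.214/3.543 = -2.833859
a = ȳ − b·x̄ = -7.09 − (-2.833859)·6.375 = 10.975850
Set a + b·x = -11.61: x = (-11.61 − 10.975850) / (-2.833859) = 7.969998

7.9700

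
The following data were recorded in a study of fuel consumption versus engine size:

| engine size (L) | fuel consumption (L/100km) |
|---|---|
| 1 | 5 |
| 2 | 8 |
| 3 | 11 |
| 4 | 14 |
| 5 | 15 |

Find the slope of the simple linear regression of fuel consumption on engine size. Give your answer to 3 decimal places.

n = 5, Σx = 15, Σy = 53, Σxy = 185, Σx² = 55
Sxx = Σx² − (Σx)²/n = 55 − 45 = 10
Sxy = Σxy − (Σx)(Σy)/n = 185 − 159 = 26
b = Sxy/Sxx = 26/10 = 2.6

2.600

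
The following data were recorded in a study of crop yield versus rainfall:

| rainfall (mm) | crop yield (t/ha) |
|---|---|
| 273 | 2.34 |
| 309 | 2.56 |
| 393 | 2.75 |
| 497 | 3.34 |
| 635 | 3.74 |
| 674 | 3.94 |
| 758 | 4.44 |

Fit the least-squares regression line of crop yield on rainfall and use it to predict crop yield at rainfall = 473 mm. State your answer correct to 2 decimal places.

n = 7, Σx = 3539, Σy = 23.11, Σxy = 12566.57, Σx² = 2003533
Sxx = Σx² − (Σx)²/n = 2003533 − 1789217.285714 = 214315.714286
Sxy = Σxy − (Σx)(Σy)/n = 12566.57 − 11683.755714 = 882.814286
b = Sxy/Sxx = 882.814286/214315.714286 = 0.004119
a = ȳ − b·x̄ = 3.301429 − 0.004119·505.571429 = 1.218867
ŷ(473) = a + b·473 = 1.218867 + 0.004119·473 = 3.167260

3.17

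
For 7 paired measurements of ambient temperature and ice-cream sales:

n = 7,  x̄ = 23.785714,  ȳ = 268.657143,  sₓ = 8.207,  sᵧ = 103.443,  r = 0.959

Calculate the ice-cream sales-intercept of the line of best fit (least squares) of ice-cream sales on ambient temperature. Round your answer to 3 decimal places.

b = r · sᵧ/sₓ = 0.959 · 103.443/8.207 = 12.087466
a = ȳ − b·x̄ = 268.657143 − 12.087466·23.785714 = -18.851877

-18.852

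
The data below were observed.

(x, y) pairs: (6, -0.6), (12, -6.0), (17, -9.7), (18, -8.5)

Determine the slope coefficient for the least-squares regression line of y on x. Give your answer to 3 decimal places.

-0.715

n = 4, Σx = 53, Σy = -24.8, Σxy = -393.5, Σx² = 793
Sxx = Σx² − (Σx)²/n = 793 − 702.25 = 90.75
Sxy = Σxy − (Σx)(Σy)/n = -393.5 − (-328.6) = -64.9
b = Sxy/Sxx = -64.9/90.75 = -0.715152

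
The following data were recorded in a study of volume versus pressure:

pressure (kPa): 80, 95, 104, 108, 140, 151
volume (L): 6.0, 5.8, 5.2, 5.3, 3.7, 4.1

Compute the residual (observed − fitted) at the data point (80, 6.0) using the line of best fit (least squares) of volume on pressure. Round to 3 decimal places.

-0.089

n = 6, Σx = 678, Σy = 30.1, Σxy = 3281.3, Σx² = 80306
Sxx = Σx² − (Σx)²/n = 80306 − 76614 = 3692
Sxy = Σxy − (Σx)(Σy)/n = 3281.3 − 3401.3 = -120
b = Sxy/Sxx = -120/3692 = -0.032503
a = ȳ − b·x̄ = 5.016667 − (-0.032503)·113 = 8.689473
ŷ(80) = 8.689473 + (-0.032503)·80 = 6.089256
residual = y − ŷ = 6.0 − 6.089256 = -0.089256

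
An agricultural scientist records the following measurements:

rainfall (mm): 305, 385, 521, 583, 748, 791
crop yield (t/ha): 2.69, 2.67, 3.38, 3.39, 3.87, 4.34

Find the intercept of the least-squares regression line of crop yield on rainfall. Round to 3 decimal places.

n = 6, Σx = 3333, Σy = 20.34, Σxy = 11913.45, Σx² = 2037765
Sxx = Σx² − (Σx)²/n = 2037765 − 1851481.5 = 186283.5
Sxy = Σxy − (Σx)(Σy)/n = 11913.45 − 11298.87 = 614.58
b = Sxy/Sxx = 614.58/186283.5 = 0.003299
a = ȳ − b·x̄ = 3.39 − 0.003299·555.5 = 1.557314

1.557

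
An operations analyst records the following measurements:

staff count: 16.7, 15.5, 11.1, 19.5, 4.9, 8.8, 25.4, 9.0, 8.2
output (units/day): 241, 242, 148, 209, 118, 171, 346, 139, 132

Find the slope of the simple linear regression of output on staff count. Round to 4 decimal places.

10.5267

n = 9, Σx = 119.1, Σy = 1746, Σxy = 26698.8, Σx² = 1917.45
Sxx = Σx² − (Σx)²/n = 1917.45 − 1576.09 = 341.36
Sxy = Σxy − (Σx)(Σy)/n = 26698.8 − 23105.4 = 3593.4
b = Sxy/Sxx = 3593.4/341.36 = 10.526717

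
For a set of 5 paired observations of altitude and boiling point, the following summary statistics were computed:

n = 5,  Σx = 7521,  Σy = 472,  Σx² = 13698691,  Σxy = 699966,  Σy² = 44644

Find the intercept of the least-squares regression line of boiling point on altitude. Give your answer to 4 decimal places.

100.7157

Sxx = Σx² − (Σx)²/n = 13698691 − 11313088.2 = 2385602.8
Sxy = Σxy − (Σx)(Σy)/n = 699966 − 709982.4 = -10016.4
b = Sxy/Sxx = -10016.4/2385602.8 = -0.004199
a = ȳ − b·x̄ = 94.4 − (-0.004199)·1504.2 = 100.715665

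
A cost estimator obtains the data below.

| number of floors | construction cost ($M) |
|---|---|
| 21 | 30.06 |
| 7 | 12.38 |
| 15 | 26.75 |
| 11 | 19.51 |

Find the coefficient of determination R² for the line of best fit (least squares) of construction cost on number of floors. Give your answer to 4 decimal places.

0.9331

n = 4, Σx = 54, Σy = 88.7, Σxy = 1333.78, Σx² = 836, Σy² = 2153.0706
Sxx = Σx² − (Σx)²/n = 836 − 729 = 107
Sxy = Σxy − (Σx)(Σy)/n = 1333.78 − 1197.45 = 136.33
Syy = Σy² − (Σy)²/n = 2153.0706 − 1966.9225 = 186.1481
R² = Sxy²/(Sxx·Syy) = (136.33)²/(107·186.1481) = 0.933126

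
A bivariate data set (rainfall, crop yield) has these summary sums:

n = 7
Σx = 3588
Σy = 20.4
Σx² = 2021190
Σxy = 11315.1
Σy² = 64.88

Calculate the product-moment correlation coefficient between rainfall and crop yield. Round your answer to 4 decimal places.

Sxx = Σx² − (Σx)²/n = 2021190 − 1839106.285714 = 182083.714286
Sxy = Σxy − (Σx)(Σy)/n = 11315.1 − 10456.457143 = 858.642857
Syy = Σy² − (Σy)²/n = 64.88 − 59.451429 = 5.428571
r = Sxy/√(Sxx·Syy) = 858.642857/√(988454.448980) = 858.642857/994.210465 = 0.863643

0.8636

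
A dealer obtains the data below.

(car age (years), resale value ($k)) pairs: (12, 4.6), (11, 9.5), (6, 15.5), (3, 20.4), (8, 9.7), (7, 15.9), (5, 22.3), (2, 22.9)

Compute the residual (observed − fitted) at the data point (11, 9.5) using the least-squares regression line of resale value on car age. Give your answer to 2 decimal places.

1.94

n = 8, Σx = 54, Σy = 120.8, Σxy = 660.1, Σx² = 452
Sxx = Σx² − (Σx)²/n = 452 − 364.5 = 87.5
Sxy = Σxy − (Σx)(Σy)/n = 660.1 − 815.4 = -155.3
b = Sxy/Sxx = -155.3/87.5 = -1.774857
a = ȳ − b·x̄ = 15.1 − (-1.774857)·6.75 = 27.080286
ŷ(11) = 27.080286 + (-1.774857)·11 = 7.556857
residual = y − ŷ = 9.5 − 7.556857 = 1.943143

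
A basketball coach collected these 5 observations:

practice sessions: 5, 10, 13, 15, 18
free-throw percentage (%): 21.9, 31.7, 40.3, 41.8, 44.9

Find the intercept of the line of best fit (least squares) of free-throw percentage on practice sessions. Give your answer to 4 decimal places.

13.6117

n = 5, Σx = 61, Σy = 180.6, Σxy = 2385.6, Σx² = 843
Sxx = Σx² − (Σx)²/n = 843 − 744.2 = 98.8
Sxy = Σxy − (Σx)(Σy)/n = 2385.6 − 2203.32 = 182.28
b = Sxy/Sxx = 182.28/98.8 = 1.844939
a = ȳ − b·x̄ = 36.12 − 1.844939·12.2 = 13.611741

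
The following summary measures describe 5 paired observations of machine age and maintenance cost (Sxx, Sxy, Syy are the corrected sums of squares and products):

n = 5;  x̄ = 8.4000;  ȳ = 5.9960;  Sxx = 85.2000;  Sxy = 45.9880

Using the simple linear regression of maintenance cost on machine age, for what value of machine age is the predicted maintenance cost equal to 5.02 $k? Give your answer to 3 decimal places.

6.592

b = Sxy/Sxx = 45.988/85.2 = 0.539765
a = ȳ − b·x̄ = 5.996 − 0.539765·8.4 = 1.461972
Set a + b·x = 5.02: x = (5.02 − 1.461972) / 0.539765 = 6.591807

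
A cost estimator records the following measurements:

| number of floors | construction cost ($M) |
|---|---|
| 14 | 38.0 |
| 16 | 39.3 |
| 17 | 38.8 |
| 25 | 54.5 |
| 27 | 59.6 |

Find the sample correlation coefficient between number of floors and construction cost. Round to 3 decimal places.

0.986

n = 5, Σx = 99, Σy = 230.2, Σxy = 4792.1, Σx² = 2095, Σy² = 11016.34
Sxx = Σx² − (Σx)²/n = 2095 − 1960.2 = 134.8
Sxy = Σxy − (Σx)(Σy)/n = 4792.1 − 4557.96 = 234.14
Syy = Σy² − (Σy)²/n = 11016.34 − 10598.408 = 417.932
r = Sxy/√(Sxx·Syy) = 234.14/√(56337.2336) = 234.14/237.354658 = 0.986456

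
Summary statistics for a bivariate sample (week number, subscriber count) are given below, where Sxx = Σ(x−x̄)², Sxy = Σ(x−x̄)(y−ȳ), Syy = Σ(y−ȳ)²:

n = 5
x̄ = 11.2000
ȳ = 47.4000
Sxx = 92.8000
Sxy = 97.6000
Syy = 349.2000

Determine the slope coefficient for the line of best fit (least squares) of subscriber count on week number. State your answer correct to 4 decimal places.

1.0517

b = Sxy/Sxx = 97.6/92.8 = 1.051724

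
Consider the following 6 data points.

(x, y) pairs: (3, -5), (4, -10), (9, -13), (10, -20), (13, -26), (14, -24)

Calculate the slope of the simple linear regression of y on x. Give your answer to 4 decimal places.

-1.7536

n = 6, Σx = 53, Σy = -98, Σxy = -1046, Σx² = 571
Sxx = Σx² − (Σx)²/n = 571 − 468.166667 = 102.833333
Sxy = Σxy − (Σx)(Σy)/n = -1046 − (-865.666667) = -180.333333
b = Sxy/Sxx = -180.333333/102.833333 = -1.753647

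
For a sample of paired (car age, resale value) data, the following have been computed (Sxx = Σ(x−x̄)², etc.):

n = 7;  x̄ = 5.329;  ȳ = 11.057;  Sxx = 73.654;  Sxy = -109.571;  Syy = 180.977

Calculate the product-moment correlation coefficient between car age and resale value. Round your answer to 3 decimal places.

-0.949

r = Sxy/√(Sxx·Syy) = -109.571/√(13329.679958) = -109.571/115.454233 = -0.949043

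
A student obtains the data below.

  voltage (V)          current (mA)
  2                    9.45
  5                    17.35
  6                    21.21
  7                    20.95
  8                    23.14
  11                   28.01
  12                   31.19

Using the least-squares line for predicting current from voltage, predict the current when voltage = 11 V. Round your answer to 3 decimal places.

29.141

n = 7, Σx = 51, Σy = 151.3, Σxy = 1247.07, Σx² = 443
Sxx = Σx² − (Σx)²/n = 443 − 371.571429 = 71.428571
Sxy = Σxy − (Σx)(Σy)/n = 1247.07 − 1102.328571 = 144.741429
b = Sxy/Sxx = 144.741429/71.428571 = 2.02638
a = ȳ − b·x̄ = 21.614286 − 2.02638·7.285714 = 6.85066
ŷ(11) = a + b·11 = 6.85066 + 2.02638·11 = 29.14084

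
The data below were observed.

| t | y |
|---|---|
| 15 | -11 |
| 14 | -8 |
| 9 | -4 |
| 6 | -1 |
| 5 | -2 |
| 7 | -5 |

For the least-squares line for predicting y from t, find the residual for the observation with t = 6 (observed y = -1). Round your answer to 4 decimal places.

n = 6, Σx = 56, Σy = -31, Σxy = -364, Σx² = 612
Sxx = Σx² − (Σx)²/n = 612 − 522.666667 = 89.333333
Sxy = Σxy − (Σx)(Σy)/n = -364 − (-289.333333) = -74.666667
b = Sxy/Sxx = -74.666667/89.333333 = -0.835821
a = ȳ − b·x̄ = -5.166667 − (-0.835821)·9.333333 = 2.634328
ŷ(6) = 2.634328 + (-0.835821)·6 = -2.380597
residual = y − ŷ = -1 − (-2.380597) = 1.380597

1.3806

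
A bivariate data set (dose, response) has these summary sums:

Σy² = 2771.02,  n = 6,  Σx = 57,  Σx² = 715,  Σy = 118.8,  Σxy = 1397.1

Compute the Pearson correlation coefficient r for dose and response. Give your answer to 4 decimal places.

0.9961

Sxx = Σx² − (Σx)²/n = 715 − 541.5 = 173.5
Sxy = Σxy − (Σx)(Σy)/n = 1397.1 − 1128.6 = 268.5
Syy = Σy² − (Σy)²/n = 2771.02 − 2352.24 = 418.78
r = Sxy/√(Sxx·Syy) = 268.5/√(72658.33) = 268.5/269.552091 = 0.996097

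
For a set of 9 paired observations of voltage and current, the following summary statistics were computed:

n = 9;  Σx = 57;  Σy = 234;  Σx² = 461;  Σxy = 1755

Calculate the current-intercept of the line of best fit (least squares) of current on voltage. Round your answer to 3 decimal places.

Sxx = Σx² − (Σx)²/n = 461 − 361 = 100
Sxy = Σxy − (Σx)(Σy)/n = 1755 − 1482 = 273
b = Sxy/Sxx = 273/100 = 2.73
a = ȳ − b·x̄ = 26 − 2.73·6.333333 = 8.71

8.710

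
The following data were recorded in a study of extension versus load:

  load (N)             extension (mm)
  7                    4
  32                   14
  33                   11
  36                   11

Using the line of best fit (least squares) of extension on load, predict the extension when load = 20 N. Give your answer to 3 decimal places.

7.998

n = 4, Σx = 108, Σy = 40, Σxy = 1235, Σx² = 3458
Sxx = Σx² − (Σx)²/n = 3458 − 2916 = 542
Sxy = Σxy − (Σx)(Σy)/n = 1235 − 1080 = 155
b = Sxy/Sxx = 155/542 = 0.285978
a = ȳ − b·x̄ = 10 − 0.285978·27 = 2.278598
ŷ(20) = a + b·20 = 2.278598 + 0.285978·20 = 7.998155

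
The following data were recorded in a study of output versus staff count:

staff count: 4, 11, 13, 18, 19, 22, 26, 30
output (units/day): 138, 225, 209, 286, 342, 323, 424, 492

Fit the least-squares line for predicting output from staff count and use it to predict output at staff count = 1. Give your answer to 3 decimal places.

76.992

n = 8, Σx = 143, Σy = 2439, Σxy = 50280, Σx² = 3051
Sxx = Σx² − (Σx)²/n = 3051 − 2556.125 = 494.875
Sxy = Σxy − (Σx)(Σy)/n = 50280 − 43597.125 = 6682.875
b = Sxy/Sxx = 6682.875/494.875 = 13.504168
a = ȳ − b·x̄ = 304.875 − 13.504168·17.875 = 63.488002
ŷ(1) = a + b·1 = 63.488002 + 13.504168·1 = 76.992170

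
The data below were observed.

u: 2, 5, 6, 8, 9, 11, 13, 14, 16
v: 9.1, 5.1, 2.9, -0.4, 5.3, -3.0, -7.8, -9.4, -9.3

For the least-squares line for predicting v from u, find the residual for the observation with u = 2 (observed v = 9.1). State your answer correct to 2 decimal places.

-0.51

n = 9, Σx = 84, Σy = -7.5, Σxy = -309.2, Σx² = 952
Sxx = Σx² − (Σx)²/n = 952 − 784 = 168
Sxy = Σxy − (Σx)(Σy)/n = -309.2 − (-70) = -239.2
b = Sxy/Sxx = -239.2/168 = -1.423810
a = ȳ − b·x̄ = -0.833333 − (-1.423810)·9.333333 = 12.455556
ŷ(2) = 12.455556 + (-1.423810)·2 = 9.607937
residual = y − ŷ = 9.1 − 9.607937 = -0.507937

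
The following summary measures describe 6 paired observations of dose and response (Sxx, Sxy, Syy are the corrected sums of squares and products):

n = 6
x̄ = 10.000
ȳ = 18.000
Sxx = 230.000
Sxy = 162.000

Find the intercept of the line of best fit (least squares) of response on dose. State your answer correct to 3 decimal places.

10.957

b = Sxy/Sxx = 162/230 = 0.704348
a = ȳ − b·x̄ = 18 − 0.704348·10 = 10.956522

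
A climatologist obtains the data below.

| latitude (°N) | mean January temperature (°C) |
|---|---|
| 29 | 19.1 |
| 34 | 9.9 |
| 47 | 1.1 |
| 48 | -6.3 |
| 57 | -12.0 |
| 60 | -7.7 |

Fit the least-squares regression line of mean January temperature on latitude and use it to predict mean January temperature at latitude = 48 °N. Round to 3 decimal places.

-1.309

n = 6, Σx = 275, Σy = 4.1, Σxy = -506.2, Σx² = 13359
Sxx = Σx² − (Σx)²/n = 13359 − 12604.166667 = 754.833333
Sxy = Σxy − (Σx)(Σy)/n = -506.2 − 187.916667 = -694.116667
b = Sxy/Sxx = -694.116667/754.833333 = -0.919563
a = ȳ − b·x̄ = 0.683333 − (-0.919563)·45.833333 = 42.829962
ŷ(48) = a + b·48 = 42.829962 + (-0.919563)·48 = -1.309053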